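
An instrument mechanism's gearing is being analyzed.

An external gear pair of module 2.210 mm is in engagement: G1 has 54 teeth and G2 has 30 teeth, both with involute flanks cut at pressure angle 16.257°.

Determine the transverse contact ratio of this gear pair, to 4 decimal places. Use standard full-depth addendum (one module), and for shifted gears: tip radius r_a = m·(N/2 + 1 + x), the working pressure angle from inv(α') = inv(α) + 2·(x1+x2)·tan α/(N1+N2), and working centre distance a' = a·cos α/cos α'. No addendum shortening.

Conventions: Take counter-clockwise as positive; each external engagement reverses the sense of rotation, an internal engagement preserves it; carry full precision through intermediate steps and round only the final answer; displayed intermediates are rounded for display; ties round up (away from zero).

1.9248

single-mesh involute tooth geometry (54T engaging 30T at module 2.210)
base radii: r_b1 = 57.284134, r_b2 = 31.824519
tip radii: r_a1 = 61.880000, r_a2 = 35.360000
no profile shift: α' = α, a' = a
action lengths: √(r_a1²−r_b1²) = 23.402187, √(r_a2²−r_b2²) = 15.411995
base pitch p_b = π·m·cos α = 6.665312
CR = (23.402187 + 15.411995 − 92.820000·sin 16.25700°)/6.665312 = 1.924826
contact ratio ≈ 1.9248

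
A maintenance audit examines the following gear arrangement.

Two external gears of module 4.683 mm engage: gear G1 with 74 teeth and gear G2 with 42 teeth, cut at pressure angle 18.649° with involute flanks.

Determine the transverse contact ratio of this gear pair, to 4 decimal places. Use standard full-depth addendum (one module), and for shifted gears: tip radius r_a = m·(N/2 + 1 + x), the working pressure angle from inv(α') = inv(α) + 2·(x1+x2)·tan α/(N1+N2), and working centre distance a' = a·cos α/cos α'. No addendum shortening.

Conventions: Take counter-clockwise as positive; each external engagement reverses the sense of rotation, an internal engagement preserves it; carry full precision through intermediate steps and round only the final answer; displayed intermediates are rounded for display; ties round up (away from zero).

topology: single-mesh involute geometry — m = 4.683, 74T/42T pair
base radii: r_b1 = 164.173456, r_b2 = 93.179529
tip radii: r_a1 = 177.954000, r_a2 = 103.026000
no profile shift: α' = α, a' = a
action lengths: √(r_a1²−r_b1²) = 68.663692, √(r_a2²−r_b2²) = 43.953749
base pitch p_b = π·m·cos α = 13.939625
CR = (68.663692 + 43.953749 − 271.614000·sin 18.64900°)/13.939625 = 1.848221
contact ratio ≈ 1.8482

1.8482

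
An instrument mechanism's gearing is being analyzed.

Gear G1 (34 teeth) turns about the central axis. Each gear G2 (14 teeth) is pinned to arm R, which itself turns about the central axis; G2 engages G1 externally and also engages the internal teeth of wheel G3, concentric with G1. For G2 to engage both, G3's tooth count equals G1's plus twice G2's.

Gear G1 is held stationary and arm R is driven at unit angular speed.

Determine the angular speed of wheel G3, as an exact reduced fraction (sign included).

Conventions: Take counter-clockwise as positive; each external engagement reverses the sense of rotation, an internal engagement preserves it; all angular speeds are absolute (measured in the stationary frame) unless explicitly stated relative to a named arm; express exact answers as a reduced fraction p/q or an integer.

48/31

planetary set (34T centre, 14T on arm, 62T internal) — Willis relation
ring teeth: 34 + 2·14 = 62
34(ω_sun−ω_arm) = −62(ω_ring−ω_arm),  ω_sun = 0, ω_arm = 1
ω_ring = 1 − (34/62)(0−1) = 48/31
exact speed ratio = 48/31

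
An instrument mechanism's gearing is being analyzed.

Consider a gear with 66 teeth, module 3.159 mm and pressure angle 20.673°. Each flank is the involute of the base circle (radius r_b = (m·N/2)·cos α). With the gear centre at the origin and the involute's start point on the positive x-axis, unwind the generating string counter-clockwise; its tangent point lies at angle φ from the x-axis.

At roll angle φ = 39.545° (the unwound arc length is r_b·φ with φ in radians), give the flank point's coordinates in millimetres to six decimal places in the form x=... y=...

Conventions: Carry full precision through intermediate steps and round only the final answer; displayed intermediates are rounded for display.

x=118.071278 y=10.188570

single-mesh involute tooth geometry (66T wheel at module 3.159)
pitch radius r_p = m·N/2 = 3.159·66/2 = 104.247000
base radius r_b = r_p·cos α = 104.247000·cos 20.673° = 97.534588
roll angle φ = 39.545° = 0.69019045 rad
x = r_b·(cos φ + φ·sin φ) = 118.071278
y = r_b·(sin φ − φ·cos φ) = 10.188570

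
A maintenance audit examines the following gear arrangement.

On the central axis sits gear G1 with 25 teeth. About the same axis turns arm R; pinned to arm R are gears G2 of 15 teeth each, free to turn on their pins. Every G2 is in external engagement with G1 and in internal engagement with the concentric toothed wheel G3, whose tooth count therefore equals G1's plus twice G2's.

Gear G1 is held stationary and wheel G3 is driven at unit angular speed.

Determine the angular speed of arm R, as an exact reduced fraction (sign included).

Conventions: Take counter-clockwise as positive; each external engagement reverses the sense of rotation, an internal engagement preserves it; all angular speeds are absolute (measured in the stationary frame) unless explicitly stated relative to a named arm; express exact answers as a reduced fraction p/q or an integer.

recognized (axles ride arm R): planetary set, 25/15/55 teeth
ring teeth: 25 + 2·15 = 55
25(ω_sun−ω_arm) = −55(ω_ring−ω_arm),  ω_sun = 0, ω_ring = 1
25(0−ω_arm) = −55(1−ω_arm)  ⇒  80·ω_arm = 55  ⇒  ω_arm = 11/16
exact speed ratio = 11/16

11/16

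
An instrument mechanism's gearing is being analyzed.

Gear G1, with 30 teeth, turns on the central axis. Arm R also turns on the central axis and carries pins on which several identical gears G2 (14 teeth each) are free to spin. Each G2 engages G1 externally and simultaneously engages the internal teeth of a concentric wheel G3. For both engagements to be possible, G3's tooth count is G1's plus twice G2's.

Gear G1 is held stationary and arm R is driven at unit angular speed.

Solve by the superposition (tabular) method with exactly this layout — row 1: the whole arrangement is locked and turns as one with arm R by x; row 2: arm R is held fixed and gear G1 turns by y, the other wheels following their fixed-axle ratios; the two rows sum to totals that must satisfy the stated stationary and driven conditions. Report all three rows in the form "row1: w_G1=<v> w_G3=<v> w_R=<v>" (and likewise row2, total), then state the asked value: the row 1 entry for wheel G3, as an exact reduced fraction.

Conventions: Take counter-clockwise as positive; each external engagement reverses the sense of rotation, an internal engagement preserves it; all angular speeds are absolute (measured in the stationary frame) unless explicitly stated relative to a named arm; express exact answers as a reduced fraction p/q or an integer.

row1: w_G1=1 w_G3=1 w_R=1
row2: w_G1=-1 w_G3=15/29 w_R=0
total: w_G1=0 w_G3=44/29 w_R=1
asked value: 1

recognized (axles ride arm R): planetary set, 30/14/58 teeth
row 1 (train locked, turned with arm): all members turn x
row 2: sun turns y, ring = −(30/58)·y, arm 0
boundary: total ω_sun = x + y = 0 and total ω_arm = x = 1  ⇒  y = -1, x = 1
row 2 ring = −(30/58)·(-1) = 15/29
totals (row 1 + row 2): sun 1 + (-1) = 0, ring 1 + 15/29 = 44/29, arm 1 + 0 = 1
asked cell (row1, ring) = 1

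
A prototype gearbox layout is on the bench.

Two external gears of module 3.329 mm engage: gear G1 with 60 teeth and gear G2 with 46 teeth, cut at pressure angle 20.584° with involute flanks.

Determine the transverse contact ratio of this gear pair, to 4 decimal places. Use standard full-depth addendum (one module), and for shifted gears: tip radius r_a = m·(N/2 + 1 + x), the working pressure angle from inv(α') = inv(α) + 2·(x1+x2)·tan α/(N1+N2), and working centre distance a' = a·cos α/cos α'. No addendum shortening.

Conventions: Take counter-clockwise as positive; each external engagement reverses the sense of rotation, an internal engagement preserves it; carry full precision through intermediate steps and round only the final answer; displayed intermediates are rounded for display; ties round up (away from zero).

1.7313

class = single-mesh tooth geometry [involute pair 60T × 46T, m = 3.329]
base radii: r_b1 = 93.494075, r_b2 = 71.678791
tip radii: r_a1 = 103.199000, r_a2 = 79.896000
no profile shift: α' = α, a' = a
action lengths: √(r_a1²−r_b1²) = 43.690864, √(r_a2²−r_b2²) = 35.291951
base pitch p_b = π·m·cos α = 9.790677
CR = (43.690864 + 35.291951 − 176.437000·sin 20.58400°)/9.790677 = 1.731346
contact ratio ≈ 1.7313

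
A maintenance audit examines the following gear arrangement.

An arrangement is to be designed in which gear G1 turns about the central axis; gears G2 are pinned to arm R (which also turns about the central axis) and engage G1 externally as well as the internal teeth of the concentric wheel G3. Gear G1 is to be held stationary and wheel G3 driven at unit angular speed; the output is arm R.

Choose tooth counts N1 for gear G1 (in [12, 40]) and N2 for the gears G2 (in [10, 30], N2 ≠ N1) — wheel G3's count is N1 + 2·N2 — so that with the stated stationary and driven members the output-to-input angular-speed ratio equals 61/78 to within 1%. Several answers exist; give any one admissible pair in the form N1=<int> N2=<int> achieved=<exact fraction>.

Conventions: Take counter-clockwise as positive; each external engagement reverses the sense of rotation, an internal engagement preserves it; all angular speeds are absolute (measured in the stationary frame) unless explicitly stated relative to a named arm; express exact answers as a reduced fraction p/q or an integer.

class = planetary set [ratio 61/78 wanted; Willis about the carrier]
Willis with ω_sun = 0: ω_arm/ω_ring = N3/(N1+N3); set equal to 61/78  ⇒  N3/N1 = (61/78)/(1 − 61/78) = 61/17
N3 = N1 + 2·N2  ⇒  N2/N1 = (N3/N1 − 1)/2 = (61/17 − 1)/2 = 22/17
smallest multiple with N1 ≥ 12 and N2 ≥ 10: k = 1  ⇒  N1 = 1·17 = 17, N2 = 1·22 = 22 (N1 ≤ 40, N2 ≤ 30, N2 ≠ N1 ✓), N3 = 17 + 2·22 = 61
check: N3/(N1+N3) with N1 = 17, N3 = 61 gives 61/78; |achieved − target| = 0 ≤ 61/7800 ✓

N1=17 N2=22 achieved=61/78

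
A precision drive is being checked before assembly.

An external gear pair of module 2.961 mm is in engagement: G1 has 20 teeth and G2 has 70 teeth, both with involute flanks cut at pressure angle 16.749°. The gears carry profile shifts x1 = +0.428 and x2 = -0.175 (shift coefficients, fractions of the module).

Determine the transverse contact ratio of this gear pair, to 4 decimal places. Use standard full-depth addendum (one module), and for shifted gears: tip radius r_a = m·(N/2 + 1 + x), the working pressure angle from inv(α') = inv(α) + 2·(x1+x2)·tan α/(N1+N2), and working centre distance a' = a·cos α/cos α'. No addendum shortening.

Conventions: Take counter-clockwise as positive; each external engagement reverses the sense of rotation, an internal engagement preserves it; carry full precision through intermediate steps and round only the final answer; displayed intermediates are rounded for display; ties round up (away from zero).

class = single-mesh tooth geometry [involute pair 20T × 70T, m = 2.961]
base radii: r_b1 = 28.353837, r_b2 = 99.238429
tip radii: r_a1 = 33.838308, r_a2 = 106.077825
inv(α') = inv(16.749°) + 2·(+0.428-0.175)·tan α/(20+70) = 0.01031360  ⇒  α' = 17.75392°
a' = a·cos α / cos α' = 133.2450·cos 16.749°/cos 17.75392° = 133.972727
action lengths: √(r_a1²−r_b1²) = 18.468650, √(r_a2²−r_b2²) = 37.473179
base pitch p_b = π·m·cos α = 8.907621
CR = (18.468650 + 37.473179 − 133.972727·sin 17.75392°)/8.907621 = 1.694009
contact ratio ≈ 1.6940

1.6940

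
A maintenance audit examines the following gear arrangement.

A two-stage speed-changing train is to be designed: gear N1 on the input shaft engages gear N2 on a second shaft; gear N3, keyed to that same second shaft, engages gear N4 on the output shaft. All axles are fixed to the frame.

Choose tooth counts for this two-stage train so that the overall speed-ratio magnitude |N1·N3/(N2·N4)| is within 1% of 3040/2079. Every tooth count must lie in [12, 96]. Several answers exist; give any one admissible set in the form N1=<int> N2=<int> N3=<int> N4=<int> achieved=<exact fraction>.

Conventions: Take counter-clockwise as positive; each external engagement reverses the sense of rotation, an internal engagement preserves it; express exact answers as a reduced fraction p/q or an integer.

class = fixed-axis compound train [2-stage, 3040/2079 wanted]
target = 3040/2079 in lowest terms: an exact hit needs N1·N3 = k·3040 and N2·N4 = k·2079 for one integer k, every count in [12, 96]; additionally prefer no 1:1 stage (N1 ≠ N2, N3 ≠ N4)
k = 1: N1·N3 = 3040 = 32·95, N2·N4 = 2079 = 27·77
achieved = 32·95/(27·77) = 3040/2079; |achieved − target| = 0 ≤ 152/10395 ✓

N1=32 N2=27 N3=95 N4=77 achieved=3040/2079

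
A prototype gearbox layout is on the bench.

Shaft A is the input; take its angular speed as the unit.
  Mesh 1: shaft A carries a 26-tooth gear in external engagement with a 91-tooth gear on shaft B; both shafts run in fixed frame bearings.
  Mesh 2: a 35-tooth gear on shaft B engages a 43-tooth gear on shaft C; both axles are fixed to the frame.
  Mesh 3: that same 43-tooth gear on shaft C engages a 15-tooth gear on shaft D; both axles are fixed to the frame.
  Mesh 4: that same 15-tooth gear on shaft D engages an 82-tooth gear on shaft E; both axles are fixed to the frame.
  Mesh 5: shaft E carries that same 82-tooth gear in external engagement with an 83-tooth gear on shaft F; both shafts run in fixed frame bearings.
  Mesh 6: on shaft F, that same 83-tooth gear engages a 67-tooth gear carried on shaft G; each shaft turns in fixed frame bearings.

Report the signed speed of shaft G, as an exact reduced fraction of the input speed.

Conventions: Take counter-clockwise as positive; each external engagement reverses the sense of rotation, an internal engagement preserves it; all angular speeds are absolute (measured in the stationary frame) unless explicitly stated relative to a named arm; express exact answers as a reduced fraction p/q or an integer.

6-mesh fixed-axis compound train (all bearings frame-fixed)
mesh 1 [26T→91T]: |ω|/ω_in = 1×26/91 = 2/7, sense flips to −
mesh 2 [35T→43T]: |ω|/ω_in = (2/7)×35/43 = 10/43, sense flips to +
mesh 3 [43T→15T]: |ω|/ω_in = (10/43)×43/15 = 2/3, sense flips to −
mesh 4 [15T→82T]: |ω|/ω_in = (2/3)×15/82 = 5/41, sense flips to +
mesh 5 [82T→83T]: |ω|/ω_in = (5/41)×82/83 = 10/83, sense flips to −
mesh 6 [83T→67T]: |ω|/ω_in = (10/83)×83/67 = 10/67, sense flips to +
signed output speed (× input speed) = 10/67

10/67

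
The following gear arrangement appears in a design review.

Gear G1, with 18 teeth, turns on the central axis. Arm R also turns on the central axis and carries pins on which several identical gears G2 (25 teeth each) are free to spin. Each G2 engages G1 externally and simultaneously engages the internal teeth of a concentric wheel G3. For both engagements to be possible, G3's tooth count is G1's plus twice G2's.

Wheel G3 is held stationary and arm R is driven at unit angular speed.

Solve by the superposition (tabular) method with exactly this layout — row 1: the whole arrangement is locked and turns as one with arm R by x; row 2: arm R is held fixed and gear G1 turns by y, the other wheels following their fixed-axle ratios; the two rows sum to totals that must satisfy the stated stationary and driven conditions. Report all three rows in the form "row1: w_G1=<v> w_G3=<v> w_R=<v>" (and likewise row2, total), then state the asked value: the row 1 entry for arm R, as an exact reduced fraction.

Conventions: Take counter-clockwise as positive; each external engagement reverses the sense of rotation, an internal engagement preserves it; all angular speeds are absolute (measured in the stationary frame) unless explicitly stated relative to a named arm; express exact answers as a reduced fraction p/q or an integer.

topology: planetary set — G1 18T / G2 25T / G3 68T, arm = carrier (Willis)
superposition row 1 [locked train]: every member turns x
row 2 — arm fixed, fixed-axis ratios: sun y, ring −(18/68)·y, arm 0
boundary: total ω_ring = x − (18/68)·y = 0 and total ω_arm = x = 1  ⇒  y = 34/9, x = 1
row 2 ring = −(18/68)·34/9 = -1
totals (row 1 + row 2): sun 1 + 34/9 = 43/9, ring 1 + (-1) = 0, arm 1 + 0 = 1
asked cell (row1, arm) = 1

row1: w_G1=1 w_G3=1 w_R=1
row2: w_G1=34/9 w_G3=-1 w_R=0
total: w_G1=43/9 w_G3=0 w_R=1
asked value: 1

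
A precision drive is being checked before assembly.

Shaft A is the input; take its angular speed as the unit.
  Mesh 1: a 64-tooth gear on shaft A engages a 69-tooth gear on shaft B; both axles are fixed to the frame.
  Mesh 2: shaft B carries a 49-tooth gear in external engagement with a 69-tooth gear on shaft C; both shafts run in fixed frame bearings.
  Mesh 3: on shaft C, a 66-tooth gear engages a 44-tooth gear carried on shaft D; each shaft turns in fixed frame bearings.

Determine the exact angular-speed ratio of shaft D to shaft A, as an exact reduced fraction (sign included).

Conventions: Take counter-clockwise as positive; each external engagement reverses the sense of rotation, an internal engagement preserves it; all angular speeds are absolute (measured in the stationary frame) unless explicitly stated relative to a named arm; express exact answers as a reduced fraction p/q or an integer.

-1568/1587

class = fixed-axis compound train [3 meshes; 3 ratios multiply, 3 sense flips]
mesh 1 [64T→69T]: running ratio 64/69, sense −
mesh 2 [49T→69T]: running ratio 3136/4761, sense +
mesh 3 [66T→44T]: running ratio 1568/1587, sense −
ω_out/ω_in = -1568/1587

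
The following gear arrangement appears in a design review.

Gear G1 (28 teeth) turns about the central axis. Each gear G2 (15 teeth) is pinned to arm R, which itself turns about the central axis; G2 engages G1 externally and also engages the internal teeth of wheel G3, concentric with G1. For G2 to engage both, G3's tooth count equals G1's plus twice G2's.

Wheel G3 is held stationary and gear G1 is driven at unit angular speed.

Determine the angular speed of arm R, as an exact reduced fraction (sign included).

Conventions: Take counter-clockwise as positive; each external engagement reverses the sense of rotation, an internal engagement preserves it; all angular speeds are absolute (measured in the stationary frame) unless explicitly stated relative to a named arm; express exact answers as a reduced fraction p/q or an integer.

14/43

topology: planetary set — G1 28T / G2 15T / G3 58T, arm = carrier (Willis)
ring teeth: 28 + 2·15 = 58
28(ω_sun−ω_arm) = −58(ω_ring−ω_arm),  ω_ring = 0, ω_sun = 1
28(1−ω_arm) = −58(0−ω_arm)  ⇒  86·ω_arm = 28  ⇒  ω_arm = 14/43
exact speed ratio = 14/43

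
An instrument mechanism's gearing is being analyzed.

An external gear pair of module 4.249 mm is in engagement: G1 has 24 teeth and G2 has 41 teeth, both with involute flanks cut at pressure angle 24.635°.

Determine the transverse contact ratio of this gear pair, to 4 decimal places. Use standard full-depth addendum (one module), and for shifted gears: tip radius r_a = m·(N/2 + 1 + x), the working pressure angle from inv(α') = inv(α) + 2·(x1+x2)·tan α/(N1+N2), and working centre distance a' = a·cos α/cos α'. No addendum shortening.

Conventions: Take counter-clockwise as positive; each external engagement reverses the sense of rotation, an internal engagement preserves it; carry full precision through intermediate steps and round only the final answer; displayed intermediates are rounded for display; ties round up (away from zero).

1.4883

recognized (one external pair, fixed centres): single-mesh tooth geometry, m = 4.249, N1 = 24, N2 = 41
base radii: r_b1 = 46.347156, r_b2 = 79.176392
tip radii: r_a1 = 55.237000, r_a2 = 91.353500
no profile shift: α' = α, a' = a
action lengths: √(r_a1²−r_b1²) = 30.051078, √(r_a2²−r_b2²) = 45.569298
base pitch p_b = π·m·cos α = 12.133657
CR = (30.051078 + 45.569298 − 138.092500·sin 24.63500°)/12.133657 = 1.488293
contact ratio ≈ 1.4883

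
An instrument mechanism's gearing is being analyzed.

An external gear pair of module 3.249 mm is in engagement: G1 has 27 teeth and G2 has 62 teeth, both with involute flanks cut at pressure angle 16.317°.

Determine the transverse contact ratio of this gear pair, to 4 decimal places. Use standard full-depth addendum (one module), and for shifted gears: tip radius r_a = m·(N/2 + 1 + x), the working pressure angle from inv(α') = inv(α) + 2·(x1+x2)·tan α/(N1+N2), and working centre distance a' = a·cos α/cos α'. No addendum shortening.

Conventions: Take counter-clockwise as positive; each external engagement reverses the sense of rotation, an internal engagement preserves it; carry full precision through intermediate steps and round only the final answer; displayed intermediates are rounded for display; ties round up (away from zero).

1.9210

recognized (one external pair, fixed centres): single-mesh tooth geometry, m = 3.249, N1 = 27, N2 = 62
base radii: r_b1 = 42.094845, r_b2 = 96.662238
tip radii: r_a1 = 47.110500, r_a2 = 103.968000
no profile shift: α' = α, a' = a
action lengths: √(r_a1²−r_b1²) = 21.152381, √(r_a2²−r_b2²) = 38.285204
base pitch p_b = π·m·cos α = 9.795915
CR = (21.152381 + 38.285204 − 144.580500·sin 16.31700°)/9.795915 = 1.920952
contact ratio ≈ 1.9210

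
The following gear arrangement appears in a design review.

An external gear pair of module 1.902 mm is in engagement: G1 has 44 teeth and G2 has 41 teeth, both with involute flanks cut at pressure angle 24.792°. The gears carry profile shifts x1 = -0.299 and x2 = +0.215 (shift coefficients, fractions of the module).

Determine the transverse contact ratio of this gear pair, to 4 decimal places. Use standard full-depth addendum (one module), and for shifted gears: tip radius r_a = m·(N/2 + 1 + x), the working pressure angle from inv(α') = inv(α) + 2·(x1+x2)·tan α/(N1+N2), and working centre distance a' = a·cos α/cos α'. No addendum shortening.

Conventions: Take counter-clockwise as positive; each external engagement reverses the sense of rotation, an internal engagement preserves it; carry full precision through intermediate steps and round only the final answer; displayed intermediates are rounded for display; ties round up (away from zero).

single-mesh involute tooth geometry (44T engaging 41T at module 1.902)
base radii: r_b1 = 37.987491, r_b2 = 35.397435
tip radii: r_a1 = 43.177302, r_a2 = 41.301930
inv(α') = inv(24.792°) + 2·(-0.299+0.215)·tan α/(44+41) = 0.02828049  ⇒  α' = 24.54402°
a' = a·cos α / cos α' = 80.8350·cos 24.792°/cos 24.54402° = 80.674481
action lengths: √(r_a1²−r_b1²) = 20.523887, √(r_a2²−r_b2²) = 21.280767
base pitch p_b = π·m·cos α = 5.424601
CR = (20.523887 + 21.280767 − 80.674481·sin 24.54402°)/5.424601 = 1.528794
contact ratio ≈ 1.5288

1.5288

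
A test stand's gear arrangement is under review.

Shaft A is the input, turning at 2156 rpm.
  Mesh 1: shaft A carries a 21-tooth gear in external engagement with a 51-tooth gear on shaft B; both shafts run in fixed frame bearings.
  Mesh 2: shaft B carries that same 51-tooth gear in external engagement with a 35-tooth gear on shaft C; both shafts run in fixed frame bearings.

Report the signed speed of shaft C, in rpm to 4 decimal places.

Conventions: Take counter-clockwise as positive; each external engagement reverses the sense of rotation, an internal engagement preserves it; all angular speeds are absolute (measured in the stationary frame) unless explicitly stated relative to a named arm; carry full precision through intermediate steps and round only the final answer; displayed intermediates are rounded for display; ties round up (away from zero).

+1293.6000 rpm

topology: fixed-axis compound train — 2 meshes, A→C
mesh 1 [21T→51T]: ω = 2156.0000×21/51 = 887.7647 rpm, sense flips to −
mesh 2 [51T→35T]: ω = 887.7647×51/35 = 1293.6000 rpm, sense flips to +
signed output speed = +1293.6000 rpm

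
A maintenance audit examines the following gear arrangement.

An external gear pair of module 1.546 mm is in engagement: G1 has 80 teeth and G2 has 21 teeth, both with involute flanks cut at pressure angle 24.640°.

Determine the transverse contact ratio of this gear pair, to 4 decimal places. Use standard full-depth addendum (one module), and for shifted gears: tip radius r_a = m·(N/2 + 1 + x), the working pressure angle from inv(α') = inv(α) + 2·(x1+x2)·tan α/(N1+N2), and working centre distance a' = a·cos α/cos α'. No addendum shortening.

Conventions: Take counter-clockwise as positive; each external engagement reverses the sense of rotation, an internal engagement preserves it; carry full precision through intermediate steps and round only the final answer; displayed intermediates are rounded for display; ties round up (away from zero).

1.5100

single-mesh involute tooth geometry (80T engaging 21T at module 1.546)
base radii: r_b1 = 56.209175, r_b2 = 14.754909
tip radii: r_a1 = 63.386000, r_a2 = 17.779000
no profile shift: α' = α, a' = a
action lengths: √(r_a1²−r_b1²) = 29.296990, √(r_a2²−r_b2²) = 9.918947
base pitch p_b = π·m·cos α = 4.414658
CR = (29.296990 + 9.918947 − 78.073000·sin 24.64000°)/4.414658 = 1.509991
contact ratio ≈ 1.5100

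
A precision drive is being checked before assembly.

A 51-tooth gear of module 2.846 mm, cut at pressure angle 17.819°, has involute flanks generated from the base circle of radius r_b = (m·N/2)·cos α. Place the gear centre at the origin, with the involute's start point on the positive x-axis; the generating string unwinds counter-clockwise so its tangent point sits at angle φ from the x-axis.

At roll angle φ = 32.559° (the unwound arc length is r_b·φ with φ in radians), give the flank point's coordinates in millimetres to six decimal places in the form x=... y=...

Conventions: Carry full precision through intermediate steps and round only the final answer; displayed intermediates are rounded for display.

x=79.362526 y=4.091280

topology: single-mesh involute geometry — m = 2.846, N = 51
pitch radius r_p = m·N/2 = 2.846·51/2 = 72.573000
base radius r_b = r_p·cos α = 72.573000·cos 17.819° = 69.091526
roll angle φ = 32.559° = 0.56826175 rad
x = r_b·(cos φ + φ·sin φ) = 79.362526
y = r_b·(sin φ − φ·cos φ) = 4.091280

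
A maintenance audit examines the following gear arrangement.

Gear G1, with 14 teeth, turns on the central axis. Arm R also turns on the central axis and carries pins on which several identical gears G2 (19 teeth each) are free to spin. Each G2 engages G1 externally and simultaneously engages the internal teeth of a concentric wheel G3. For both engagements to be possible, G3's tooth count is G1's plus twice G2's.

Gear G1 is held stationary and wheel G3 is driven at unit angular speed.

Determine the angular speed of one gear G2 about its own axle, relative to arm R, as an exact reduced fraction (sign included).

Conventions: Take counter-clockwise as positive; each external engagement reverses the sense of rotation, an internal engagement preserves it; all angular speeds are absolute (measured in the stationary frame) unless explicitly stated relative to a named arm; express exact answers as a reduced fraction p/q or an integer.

364/627

topology: planetary set — G1 14T / G2 19T / G3 52T, arm = carrier (Willis)
ring teeth: 14 + 2·19 = 52
14(ω_sun−ω_arm) = −52(ω_ring−ω_arm),  ω_sun = 0, ω_ring = 1
14(0−ω_arm) = −52(1−ω_arm)  ⇒  66·ω_arm = 52  ⇒  ω_arm = 26/33
sun–planet mesh: 14·(0−26/33) = −19·(ω_p−ω_arm)  ⇒  ω_p−ω_arm = 364/627
exact speed ratio = 364/627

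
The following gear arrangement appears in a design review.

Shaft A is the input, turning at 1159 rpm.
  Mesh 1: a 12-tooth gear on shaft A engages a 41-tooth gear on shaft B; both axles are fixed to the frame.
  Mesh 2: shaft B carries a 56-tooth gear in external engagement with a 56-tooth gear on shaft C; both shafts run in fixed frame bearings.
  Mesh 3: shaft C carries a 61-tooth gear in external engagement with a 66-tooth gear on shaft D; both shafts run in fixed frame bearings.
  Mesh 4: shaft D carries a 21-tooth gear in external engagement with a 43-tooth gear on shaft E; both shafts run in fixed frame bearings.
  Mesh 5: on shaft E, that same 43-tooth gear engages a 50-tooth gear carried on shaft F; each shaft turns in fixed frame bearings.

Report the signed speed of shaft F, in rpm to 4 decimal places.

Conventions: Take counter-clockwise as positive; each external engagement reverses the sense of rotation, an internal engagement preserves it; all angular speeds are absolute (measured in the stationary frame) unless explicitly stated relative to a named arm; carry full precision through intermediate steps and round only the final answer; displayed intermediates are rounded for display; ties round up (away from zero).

recognized (6 fixed axles, 5 meshes): fixed-axis compound train
mesh 1 [12T→41T]: ω = 1159.0000×12/41 = 339.2195 rpm, sense flips to −
mesh 2 [56T→56T]: ω = 339.2195×56/56 = 339.2195 rpm, sense flips to +
mesh 3 [61T→66T]: ω = 339.2195×61/66 = 313.5211 rpm, sense flips to −
mesh 4 [21T→43T]: ω = 313.5211×21/43 = 153.1149 rpm, sense flips to +
mesh 5 [43T→50T]: ω = 153.1149×43/50 = 131.6788 rpm, sense flips to −
signed output speed = -131.6788 rpm

-131.6788 rpm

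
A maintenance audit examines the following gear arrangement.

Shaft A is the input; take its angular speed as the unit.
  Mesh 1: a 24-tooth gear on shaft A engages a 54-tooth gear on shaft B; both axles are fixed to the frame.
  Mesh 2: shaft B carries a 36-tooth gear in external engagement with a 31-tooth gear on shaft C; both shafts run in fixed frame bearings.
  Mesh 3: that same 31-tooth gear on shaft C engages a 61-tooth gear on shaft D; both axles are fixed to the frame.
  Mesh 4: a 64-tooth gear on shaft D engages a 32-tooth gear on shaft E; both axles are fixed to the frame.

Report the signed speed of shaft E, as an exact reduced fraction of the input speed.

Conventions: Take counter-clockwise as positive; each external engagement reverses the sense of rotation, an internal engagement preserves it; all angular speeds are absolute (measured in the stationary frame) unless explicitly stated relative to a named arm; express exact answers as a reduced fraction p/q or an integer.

4-mesh fixed-axis compound train (all bearings frame-fixed)
mesh 1 [24T→54T]: |ω|/ω_in = 1×24/54 = 4/9, sense flips to −
mesh 2 [36T→31T]: |ω|/ω_in = (4/9)×36/31 = 16/31, sense flips to +
mesh 3 [31T→61T]: |ω|/ω_in = (16/31)×31/61 = 16/61, sense flips to −
mesh 4 [64T→32T]: |ω|/ω_in = (16/61)×64/32 = 32/61, sense flips to +
signed output speed (× input speed) = 32/61

32/61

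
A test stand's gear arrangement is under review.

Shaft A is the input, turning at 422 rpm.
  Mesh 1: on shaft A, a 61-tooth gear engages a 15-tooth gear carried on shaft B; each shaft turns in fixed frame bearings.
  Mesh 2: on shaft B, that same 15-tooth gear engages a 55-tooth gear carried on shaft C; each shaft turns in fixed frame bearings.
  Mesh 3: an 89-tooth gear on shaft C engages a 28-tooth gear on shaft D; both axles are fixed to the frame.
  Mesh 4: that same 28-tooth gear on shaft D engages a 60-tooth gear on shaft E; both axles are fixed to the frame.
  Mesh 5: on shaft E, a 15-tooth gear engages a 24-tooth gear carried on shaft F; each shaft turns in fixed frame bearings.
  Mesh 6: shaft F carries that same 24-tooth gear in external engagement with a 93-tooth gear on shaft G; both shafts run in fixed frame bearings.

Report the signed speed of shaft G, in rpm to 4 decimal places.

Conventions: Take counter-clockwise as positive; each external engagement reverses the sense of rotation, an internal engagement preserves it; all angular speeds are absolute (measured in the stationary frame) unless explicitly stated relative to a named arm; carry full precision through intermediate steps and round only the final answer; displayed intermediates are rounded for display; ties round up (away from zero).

+111.9764 rpm

topology: fixed-axis compound train — 6 meshes, A→G
mesh 1 [61T→15T]: ω = 422.0000×61/15 = 1716.1333 rpm, sense flips to −
mesh 2 [15T→55T]: ω = 1716.1333×15/55 = 468.0364 rpm, sense flips to +
mesh 3 [89T→28T]: ω = 468.0364×89/28 = 1487.6870 rpm, sense flips to −
mesh 4 [28T→60T]: ω = 1487.6870×28/60 = 694.2539 rpm, sense flips to +
mesh 5 [15T→24T]: ω = 694.2539×15/24 = 433.9087 rpm, sense flips to −
mesh 6 [24T→93T]: ω = 433.9087×24/93 = 111.9764 rpm, sense flips to +
signed output speed = +111.9764 rpm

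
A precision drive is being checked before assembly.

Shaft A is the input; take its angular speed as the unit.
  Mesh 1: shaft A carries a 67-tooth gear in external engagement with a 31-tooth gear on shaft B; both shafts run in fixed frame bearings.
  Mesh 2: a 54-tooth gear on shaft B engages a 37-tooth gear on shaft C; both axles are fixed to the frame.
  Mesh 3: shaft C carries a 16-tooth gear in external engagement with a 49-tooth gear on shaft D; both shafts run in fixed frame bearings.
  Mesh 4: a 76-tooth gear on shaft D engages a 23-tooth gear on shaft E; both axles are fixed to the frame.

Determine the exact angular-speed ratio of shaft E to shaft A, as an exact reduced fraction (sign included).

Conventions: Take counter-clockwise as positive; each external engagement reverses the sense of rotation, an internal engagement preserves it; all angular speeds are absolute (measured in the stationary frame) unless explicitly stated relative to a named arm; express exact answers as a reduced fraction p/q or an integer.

class = fixed-axis compound train [4 meshes; 4 ratios multiply, 4 sense flips]
mesh 1 [67T→31T]: running ratio 67/31, sense −
mesh 2 [54T→37T]: running ratio 3618/1147, sense +
mesh 3 [16T→49T]: running ratio 57888/56203, sense −
mesh 4 [76T→23T]: running ratio 4399488/1292669, sense +
ω_out/ω_in = 4399488/1292669

4399488/1292669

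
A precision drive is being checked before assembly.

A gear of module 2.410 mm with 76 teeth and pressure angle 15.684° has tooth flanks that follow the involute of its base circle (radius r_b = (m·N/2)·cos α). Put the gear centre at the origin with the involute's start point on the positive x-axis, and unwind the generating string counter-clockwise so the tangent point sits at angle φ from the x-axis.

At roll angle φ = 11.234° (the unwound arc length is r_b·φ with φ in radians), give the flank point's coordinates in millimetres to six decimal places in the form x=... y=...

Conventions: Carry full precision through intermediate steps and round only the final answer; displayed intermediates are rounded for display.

x=89.848762 y=0.220681

topology: single-mesh involute geometry — m = 2.410, N = 76
pitch radius r_p = m·N/2 = 2.410·76/2 = 91.580000
base radius r_b = r_p·cos α = 91.580000·cos 15.684° = 88.170227
roll angle φ = 11.234° = 0.19607029 rad
x = r_b·(cos φ + φ·sin φ) = 89.848762
y = r_b·(sin φ − φ·cos φ) = 0.220681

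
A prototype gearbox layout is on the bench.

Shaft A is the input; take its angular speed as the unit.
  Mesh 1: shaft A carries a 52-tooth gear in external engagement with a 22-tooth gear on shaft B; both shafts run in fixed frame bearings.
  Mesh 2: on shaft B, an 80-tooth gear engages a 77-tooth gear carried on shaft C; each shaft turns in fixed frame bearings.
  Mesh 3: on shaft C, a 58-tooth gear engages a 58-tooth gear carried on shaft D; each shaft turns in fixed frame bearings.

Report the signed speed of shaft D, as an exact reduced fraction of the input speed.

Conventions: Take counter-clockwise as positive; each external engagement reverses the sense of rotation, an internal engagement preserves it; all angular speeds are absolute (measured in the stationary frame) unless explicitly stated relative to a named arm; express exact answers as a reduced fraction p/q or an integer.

-2080/847

3-mesh fixed-axis compound train (all bearings frame-fixed)
mesh 1 [52T→22T]: |ω|/ω_in = 1×52/22 = 26/11, sense flips to −
mesh 2 [80T→77T]: |ω|/ω_in = (26/11)×80/77 = 2080/847, sense flips to +
mesh 3 [58T→58T]: |ω|/ω_in = (2080/847)×58/58 = 2080/847, sense flips to −
signed output speed (× input speed) = -2080/847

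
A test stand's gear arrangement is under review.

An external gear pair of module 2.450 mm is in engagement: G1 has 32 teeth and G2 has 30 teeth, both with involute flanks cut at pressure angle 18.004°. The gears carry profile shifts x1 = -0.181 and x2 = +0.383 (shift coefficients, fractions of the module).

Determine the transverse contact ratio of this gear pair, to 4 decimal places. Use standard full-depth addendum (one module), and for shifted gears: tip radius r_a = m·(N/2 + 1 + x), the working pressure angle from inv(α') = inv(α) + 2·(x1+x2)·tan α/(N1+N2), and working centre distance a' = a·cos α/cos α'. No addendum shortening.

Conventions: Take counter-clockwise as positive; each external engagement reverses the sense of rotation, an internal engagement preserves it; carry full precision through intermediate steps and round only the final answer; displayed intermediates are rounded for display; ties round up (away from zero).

1.6809

recognized (one external pair, fixed centres): single-mesh tooth geometry, m = 2.450, N1 = 32, N2 = 30
base radii: r_b1 = 37.280570, r_b2 = 34.950534
tip radii: r_a1 = 41.206550, r_a2 = 40.138350
inv(α') = inv(18.004°) + 2·(-0.181+0.383)·tan α/(32+30) = 0.01288552  ⇒  α' = 19.08200°
a' = a·cos α / cos α' = 75.9500·cos 18.004°/cos 19.08200° = 76.430851
action lengths: √(r_a1²−r_b1²) = 17.553885, √(r_a2²−r_b2²) = 19.736953
base pitch p_b = π·m·cos α = 7.320023
CR = (17.553885 + 19.736953 − 76.430851·sin 19.08200°)/7.320023 = 1.680867
contact ratio ≈ 1.6809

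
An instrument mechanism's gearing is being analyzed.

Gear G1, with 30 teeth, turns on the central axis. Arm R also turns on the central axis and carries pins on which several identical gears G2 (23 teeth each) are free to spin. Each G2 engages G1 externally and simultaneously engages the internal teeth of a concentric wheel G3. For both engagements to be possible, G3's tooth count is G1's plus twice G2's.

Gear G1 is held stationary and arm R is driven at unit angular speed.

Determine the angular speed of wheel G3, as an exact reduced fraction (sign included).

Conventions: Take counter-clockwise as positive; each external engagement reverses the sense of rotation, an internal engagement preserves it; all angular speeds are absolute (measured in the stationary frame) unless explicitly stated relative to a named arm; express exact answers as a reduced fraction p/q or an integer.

topology: planetary set — G1 30T / G2 23T / G3 76T, arm = carrier (Willis)
ring teeth: 30 + 2·23 = 76
30(ω_sun−ω_arm) = −76(ω_ring−ω_arm),  ω_sun = 0, ω_arm = 1
ω_ring = 1 − (30/76)(0−1) = 53/38
exact speed ratio = 53/38

53/38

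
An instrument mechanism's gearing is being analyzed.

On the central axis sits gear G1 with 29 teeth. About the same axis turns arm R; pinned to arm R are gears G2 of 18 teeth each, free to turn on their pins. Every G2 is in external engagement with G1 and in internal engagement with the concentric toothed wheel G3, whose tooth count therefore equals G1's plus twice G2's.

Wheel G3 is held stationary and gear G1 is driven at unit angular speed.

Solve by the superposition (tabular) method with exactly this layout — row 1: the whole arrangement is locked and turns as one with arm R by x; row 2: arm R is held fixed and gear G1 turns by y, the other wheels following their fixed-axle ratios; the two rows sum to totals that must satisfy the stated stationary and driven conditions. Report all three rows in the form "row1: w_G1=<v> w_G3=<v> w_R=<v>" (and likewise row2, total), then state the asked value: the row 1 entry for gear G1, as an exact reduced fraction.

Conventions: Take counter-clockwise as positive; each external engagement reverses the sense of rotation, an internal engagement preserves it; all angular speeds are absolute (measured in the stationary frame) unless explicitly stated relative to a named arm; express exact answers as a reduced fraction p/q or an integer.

topology: planetary set — G1 29T / G2 18T / G3 65T, arm = carrier (Willis)
row 1 — lock + rotate with arm: ω_sun = ω_ring = ω_arm = x
row 2 — arm fixed, fixed-axis ratios: sun y, ring −(29/65)·y, arm 0
boundary: total ω_ring = x − (29/65)·y = 0 and total ω_sun = x + y = 1  ⇒  y = 65/94, x = 29/94
row 2 ring = −(29/65)·65/94 = -29/94
totals (row 1 + row 2): sun 29/94 + 65/94 = 1, ring 29/94 + (-29/94) = 0, arm 29/94 + 0 = 29/94
asked cell (row1, sun) = 29/94

row1: w_G1=29/94 w_G3=29/94 w_R=29/94
row2: w_G1=65/94 w_G3=-29/94 w_R=0
total: w_G1=1 w_G3=0 w_R=29/94
asked value: 29/94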